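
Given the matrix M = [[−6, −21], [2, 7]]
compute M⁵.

[[−6, −21], [2, 7]]

M² = M (a projection; rank 1, trace 1), so M⁵ = M.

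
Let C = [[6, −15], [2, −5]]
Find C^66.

C² = C (a projection; rank 1, trace 1), so C^66 = C.

[[6, −15], [2, −5]]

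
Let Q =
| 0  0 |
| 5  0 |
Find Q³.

Q is strictly triangular, hence nilpotent: Q² = 0, so Q³ = 0.

[[0, 0], [0, 0]]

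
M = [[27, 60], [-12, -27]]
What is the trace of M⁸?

tr M = 0 and det M = -9, so the characteristic polynomial is λ² − (0)λ + (-9) with roots 3 and -3.
Eigenvectors give P = [[5, -2], [-2, 1]] with P⁻¹ = [[1, 2], [2, 5]], and M = P·diag(3, -3)·P⁻¹.
Then M⁸ = P·diag(6561, 6561)·P⁻¹ = [[32805, -13122], [-13122, 6561]] · [[1, 2], [2, 5]] = [[6561, 0], [0, 6561]].

13122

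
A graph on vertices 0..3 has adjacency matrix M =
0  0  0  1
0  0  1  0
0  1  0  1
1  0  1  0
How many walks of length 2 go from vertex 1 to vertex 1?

The number of length-2 walks from vertex 1 to vertex 1 is entry (1,1) of M², where M is the adjacency matrix.
M² = [[1, 0, 1, 0], [0, 1, 0, 1], [1, 0, 2, 0], [0, 1, 0, 2]]

1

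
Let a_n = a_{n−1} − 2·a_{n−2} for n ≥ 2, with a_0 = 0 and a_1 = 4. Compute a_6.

20

With companion matrix Q = [[1, −2], [1, 0]], [a_n, a_{n−1}]ᵀ = Q·[a_{n−1}, a_{n−2}]ᵀ, so [a_6, a_5]ᵀ = Q⁵·[a_1, a_0]ᵀ.
Q⁵ = [[5, 2], [−1, 6]], giving [a_6, a_5]ᵀ = [[20], [−4]].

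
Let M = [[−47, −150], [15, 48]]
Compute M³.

[[−323, −1050], [105, 342]]

tr M = 1 and det M = −6, so the characteristic polynomial is λ² − (1)λ + (−6) with roots −2 and 3.
Eigenvectors give P = [[10, 3], [−3, −1]] with P⁻¹ = [[1, 3], [−3, −10]], and M = P·diag(−2, 3)·P⁻¹.
Then M³ = P·diag(−8, 27)·P⁻¹ = [[−80, 81], [24, −27]] · [[1, 3], [−3, −10]] = [[−323, −1050], [105, 342]].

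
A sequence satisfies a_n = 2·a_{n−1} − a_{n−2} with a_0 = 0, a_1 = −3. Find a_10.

−30

With companion matrix T = [[2, −1], [1, 0]], [a_n, a_{n−1}]ᵀ = T·[a_{n−1}, a_{n−2}]ᵀ, so [a_10, a_9]ᵀ = T⁹·[a_1, a_0]ᵀ.
T⁹ = [[10, −9], [9, −8]], giving [a_10, a_9]ᵀ = [[−30], [−27]].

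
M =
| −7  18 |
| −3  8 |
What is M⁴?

tr M = 1 and det M = −2, so the characteristic polynomial is λ² − (1)λ + (−2) with roots −1 and 2.
Eigenvectors give P = [[−3, 2], [−1, 1]] with P⁻¹ = [[−1, 2], [−1, 3]], and M = P·diag(−1, 2)·P⁻¹.
Then M⁴ = P·diag(1, 16)·P⁻¹ = [[−3, 32], [−1, 16]] · [[−1, 2], [−1, 3]] = [[−29, 90], [−15, 46]].

[[−29, 90], [−15, 46]]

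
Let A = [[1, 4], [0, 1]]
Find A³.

A = I + N where N = [[0, 4], [0, 0]] is strictly upper-triangular, so N² = 0.
(I + N)³ = I + 3·N = [[1, 12], [0, 1]].

[[1, 12], [0, 1]]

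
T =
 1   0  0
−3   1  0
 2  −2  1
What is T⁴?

T = I + N where N = [[0, 0, 0], [−3, 0, 0], [2, −2, 0]] is strictly lower-triangular, so N³ = 0.
(I + N)⁴ = I + 4·N + 6·N² = [[1, 0, 0], [−12, 1, 0], [44, −8, 1]].

[[1, 0, 0], [−12, 1, 0], [44, −8, 1]]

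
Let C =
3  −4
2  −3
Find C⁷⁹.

C² = I (check: tr C = 0 and det C = −1), so C⁷⁹ = C since 79 is odd.

[[3, −4], [2, −3]]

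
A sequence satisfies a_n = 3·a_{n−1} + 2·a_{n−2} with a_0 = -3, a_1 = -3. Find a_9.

With companion matrix M = [[3, 2], [1, 0]], [a_n, a_{n−1}]ᵀ = M·[a_{n−1}, a_{n−2}]ᵀ, so [a_9, a_8]ᵀ = M⁸·[a_1, a_0]ᵀ.
M⁸ = [[22363, 12558], [6279, 3526]], giving [a_9, a_8]ᵀ = [[-104763], [-29415]].

-104763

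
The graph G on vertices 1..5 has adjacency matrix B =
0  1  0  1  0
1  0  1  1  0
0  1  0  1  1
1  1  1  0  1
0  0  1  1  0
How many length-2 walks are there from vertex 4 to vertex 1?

The number of length-2 walks from vertex 4 to vertex 1 is entry (4,1) of B², where B is the adjacency matrix.
B² = [[2, 1, 2, 1, 1], [1, 3, 1, 2, 2], [2, 1, 3, 2, 1], [1, 2, 2, 4, 1], [1, 2, 1, 1, 2]]

1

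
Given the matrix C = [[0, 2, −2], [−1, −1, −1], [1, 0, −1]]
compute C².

[[−4, −2, 0], [0, −1, 4], [−1, 2, −1]]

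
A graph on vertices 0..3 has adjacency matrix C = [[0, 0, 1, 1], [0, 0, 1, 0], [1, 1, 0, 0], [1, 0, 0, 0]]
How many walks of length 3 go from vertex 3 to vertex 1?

1

The number of length-3 walks from vertex 3 to vertex 1 is entry (3,1) of C^3, where C is the adjacency matrix.
C^2 = [[2, 1, 0, 0], [1, 1, 0, 0], [0, 0, 2, 1], [0, 0, 1, 1]]
C^3 = [[0, 0, 3, 2], [0, 0, 2, 1], [3, 2, 0, 0], [2, 1, 0, 0]]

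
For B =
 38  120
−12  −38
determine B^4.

[[16, 0], [0, 16]]

tr B = 0 and det B = −4, so the characteristic polynomial is λ² − (0)λ + (−4) with roots −2 and 2.
Eigenvectors give P = [[−3, 10], [1, −3]] with P⁻¹ = [[3, 10], [1, 3]], and B = P·diag(−2, 2)·P⁻¹.
Then B^4 = P·diag(16, 16)·P⁻¹ = [[−48, 160], [16, −48]] · [[3, 10], [1, 3]] = [[16, 0], [0, 16]].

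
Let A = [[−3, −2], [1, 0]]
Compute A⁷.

[[−255, −254], [127, 126]]

tr A = −3 and det A = 2, so the characteristic polynomial is λ² − (−3)λ + (2) with roots −1 and −2.
Eigenvectors give P = [[−1, 2], [1, −1]] with P⁻¹ = [[1, 2], [1, 1]], and A = P·diag(−1, −2)·P⁻¹.
Then A⁷ = P·diag(−1, −128)·P⁻¹ = [[1, −256], [−1, 128]] · [[1, 2], [1, 1]] = [[−255, −254], [127, 126]].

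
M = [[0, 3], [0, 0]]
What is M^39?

[[0, 0], [0, 0]]

M is strictly triangular, hence nilpotent: M^2 = 0, so M^39 = 0.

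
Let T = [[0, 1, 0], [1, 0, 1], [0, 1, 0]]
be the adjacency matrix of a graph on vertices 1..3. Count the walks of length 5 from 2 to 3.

The number of length-5 walks from vertex 2 to vertex 3 is entry (2,3) of T⁵, where T is the adjacency matrix.
T² = [[1, 0, 1], [0, 2, 0], [1, 0, 1]]
T³ = [[0, 2, 0], [2, 0, 2], [0, 2, 0]]
T⁴ = [[2, 0, 2], [0, 4, 0], [2, 0, 2]]
T⁵ = [[0, 4, 0], [4, 0, 4], [0, 4, 0]]

4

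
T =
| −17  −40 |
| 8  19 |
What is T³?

[[−113, −280], [56, 139]]

tr T = 2 and det T = −3, so the characteristic polynomial is λ² − (2)λ + (−3) with roots 3 and −1.
Eigenvectors give P = [[−2, 5], [1, −2]] with P⁻¹ = [[2, 5], [1, 2]], and T = P·diag(3, −1)·P⁻¹.
Then T³ = P·diag(27, −1)·P⁻¹ = [[−54, −5], [27, 2]] · [[2, 5], [1, 2]] = [[−113, −280], [56, 139]].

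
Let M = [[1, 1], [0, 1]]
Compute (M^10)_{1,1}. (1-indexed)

1

M = I + N where N = [[0, 1], [0, 0]] is strictly upper-triangular, so N^2 = 0.
(I + N)^10 = I + 10·N = [[1, 10], [0, 1]].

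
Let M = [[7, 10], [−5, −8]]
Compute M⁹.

tr M = −1 and det M = −6, so the characteristic polynomial is λ² − (−1)λ + (−6) with roots 2 and −3.
Eigenvectors give P = [[2, −1], [−1, 1]] with P⁻¹ = [[1, 1], [1, 2]], and M = P·diag(2, −3)·P⁻¹.
Then M⁹ = P·diag(512, −19683)·P⁻¹ = [[1024, 19683], [−512, −19683]] · [[1, 1], [1, 2]] = [[20707, 40390], [−20195, −39878]].

[[20707, 40390], [−20195, −39878]]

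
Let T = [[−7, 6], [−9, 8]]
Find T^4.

[[−29, 30], [−45, 46]]

tr T = 1 and det T = −2, so the characteristic polynomial is λ² − (1)λ + (−2) with roots 2 and −1.
Eigenvectors give P = [[2, −1], [3, −1]] with P⁻¹ = [[−1, 1], [−3, 2]], and T = P·diag(2, −1)·P⁻¹.
Then T^4 = P·diag(16, 1)·P⁻¹ = [[32, −1], [48, −1]] · [[−1, 1], [−3, 2]] = [[−29, 30], [−45, 46]].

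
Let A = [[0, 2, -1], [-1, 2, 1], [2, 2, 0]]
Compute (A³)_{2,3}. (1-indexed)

4

A² = [[-4, 2, 2], [0, 4, 3], [-2, 8, 0]]
A³ = [[2, 0, 6], [2, 14, 4], [-8, 12, 10]]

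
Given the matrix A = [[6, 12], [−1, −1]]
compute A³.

tr A = 5 and det A = 6, so the characteristic polynomial is λ² − (5)λ + (6) with roots 2 and 3.
Eigenvectors give P = [[−3, 4], [1, −1]] with P⁻¹ = [[1, 4], [1, 3]], and A = P·diag(2, 3)·P⁻¹.
Then A³ = P·diag(8, 27)·P⁻¹ = [[−24, 108], [8, −27]] · [[1, 4], [1, 3]] = [[84, 228], [−19, −49]].

[[84, 228], [−19, −49]]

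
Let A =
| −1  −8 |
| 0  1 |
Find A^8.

[[1, 0], [0, 1]]

A² = I (check: tr A = 0 and det A = −1), so A^8 = I since 8 is even.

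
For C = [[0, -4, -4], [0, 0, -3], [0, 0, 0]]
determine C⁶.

[[0, 0, 0], [0, 0, 0], [0, 0, 0]]

C is strictly triangular, hence nilpotent: C³ = 0, so C⁶ = 0.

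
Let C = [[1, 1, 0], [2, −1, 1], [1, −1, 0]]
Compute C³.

[[4, 2, 0], [4, 0, 2], [2, −2, 2]]

C² = [[3, 0, 1], [1, 2, −1], [−1, 2, −1]]
C³ = [[4, 2, 0], [4, 0, 2], [2, −2, 2]]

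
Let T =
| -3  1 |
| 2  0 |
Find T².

[[11, -3], [-6, 2]]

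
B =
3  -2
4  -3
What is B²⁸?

[[1, 0], [0, 1]]

B² = I (check: tr B = 0 and det B = -1), so B²⁸ = I since 28 is even.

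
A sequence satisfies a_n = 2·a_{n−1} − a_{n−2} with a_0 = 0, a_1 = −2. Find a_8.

With companion matrix C = [[2, −1], [1, 0]], [a_n, a_{n−1}]ᵀ = C·[a_{n−1}, a_{n−2}]ᵀ, so [a_8, a_7]ᵀ = C^7·[a_1, a_0]ᵀ.
C^7 = [[8, −7], [7, −6]], giving [a_8, a_7]ᵀ = [[−16], [−14]].

−16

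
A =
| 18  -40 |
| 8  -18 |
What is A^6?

tr A = 0 and det A = -4, so the characteristic polynomial is λ² − (0)λ + (-4) with roots 2 and -2.
Eigenvectors give P = [[-5, 2], [-2, 1]] with P⁻¹ = [[-1, 2], [-2, 5]], and A = P·diag(2, -2)·P⁻¹.
Then A^6 = P·diag(64, 64)·P⁻¹ = [[-320, 128], [-128, 64]] · [[-1, 2], [-2, 5]] = [[64, 0], [0, 64]].

[[64, 0], [0, 64]]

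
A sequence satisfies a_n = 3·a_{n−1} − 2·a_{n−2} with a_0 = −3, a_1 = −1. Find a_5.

59

With companion matrix A = [[3, −2], [1, 0]], [a_n, a_{n−1}]ᵀ = A·[a_{n−1}, a_{n−2}]ᵀ, so [a_5, a_4]ᵀ = A⁴·[a_1, a_0]ᵀ.
A⁴ = [[31, −30], [15, −14]], giving [a_5, a_4]ᵀ = [[59], [27]].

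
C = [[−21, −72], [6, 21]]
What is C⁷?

[[−15309, −52488], [4374, 15309]]

tr C = 0 and det C = −9, so the characteristic polynomial is λ² − (0)λ + (−9) with roots 3 and −3.
Eigenvectors give P = [[3, 4], [−1, −1]] with P⁻¹ = [[−1, −4], [1, 3]], and C = P·diag(3, −3)·P⁻¹.
Then C⁷ = P·diag(2187, −2187)·P⁻¹ = [[6561, −8748], [−2187, 2187]] · [[−1, −4], [1, 3]] = [[−15309, −52488], [4374, 15309]].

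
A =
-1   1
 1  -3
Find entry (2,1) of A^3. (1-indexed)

14

A^2 = [[2, -4], [-4, 10]]
A^3 = [[-6, 14], [14, -34]]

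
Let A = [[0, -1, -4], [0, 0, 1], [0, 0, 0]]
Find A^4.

A is strictly triangular, hence nilpotent: A^3 = 0, so A^4 = 0.

[[0, 0, 0], [0, 0, 0], [0, 0, 0]]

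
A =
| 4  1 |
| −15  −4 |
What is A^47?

A² = I (check: tr A = 0 and det A = −1), so A^47 = A since 47 is odd.

[[4, 1], [−15, −4]]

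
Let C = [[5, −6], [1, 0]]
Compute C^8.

tr C = 5 and det C = 6, so the characteristic polynomial is λ² − (5)λ + (6) with roots 2 and 3.
Eigenvectors give P = [[2, 3], [1, 1]] with P⁻¹ = [[−1, 3], [1, −2]], and C = P·diag(2, 3)·P⁻¹.
Then C^8 = P·diag(256, 6561)·P⁻¹ = [[512, 19683], [256, 6561]] · [[−1, 3], [1, −2]] = [[19171, −37830], [6305, −12354]].

[[19171, −37830], [6305, −12354]]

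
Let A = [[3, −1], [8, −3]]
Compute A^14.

[[1, 0], [0, 1]]

A² = I (check: tr A = 0 and det A = −1), so A^14 = I since 14 is even.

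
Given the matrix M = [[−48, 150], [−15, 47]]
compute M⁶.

tr M = −1 and det M = −6, so the characteristic polynomial is λ² − (−1)λ + (−6) with roots 2 and −3.
Eigenvectors give P = [[3, 10], [1, 3]] with P⁻¹ = [[−3, 10], [1, −3]], and M = P·diag(2, −3)·P⁻¹.
Then M⁶ = P·diag(64, 729)·P⁻¹ = [[192, 7290], [64, 2187]] · [[−3, 10], [1, −3]] = [[6714, −19950], [1995, −5921]].

[[6714, −19950], [1995, −5921]]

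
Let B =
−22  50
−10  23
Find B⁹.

tr B = 1 and det B = −6, so the characteristic polynomial is λ² − (1)λ + (−6) with roots 3 and −2.
Eigenvectors give P = [[−2, −5], [−1, −2]] with P⁻¹ = [[2, −5], [−1, 2]], and B = P·diag(3, −2)·P⁻¹.
Then B⁹ = P·diag(19683, −512)·P⁻¹ = [[−39366, 2560], [−19683, 1024]] · [[2, −5], [−1, 2]] = [[−81292, 201950], [−40390, 100463]].

[[−81292, 201950], [−40390, 100463]]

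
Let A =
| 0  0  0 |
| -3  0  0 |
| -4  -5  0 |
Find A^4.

[[0, 0, 0], [0, 0, 0], [0, 0, 0]]

A is strictly triangular, hence nilpotent: A^3 = 0, so A^4 = 0.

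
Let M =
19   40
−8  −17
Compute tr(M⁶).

tr M = 2 and det M = −3, so the characteristic polynomial is λ² − (2)λ + (−3) with roots −1 and 3.
Eigenvectors give P = [[−2, 5], [1, −2]] with P⁻¹ = [[2, 5], [1, 2]], and M = P·diag(−1, 3)·P⁻¹.
Then M⁶ = P·diag(1, 729)·P⁻¹ = [[−2, 3645], [1, −1458]] · [[2, 5], [1, 2]] = [[3641, 7280], [−1456, −2911]].

730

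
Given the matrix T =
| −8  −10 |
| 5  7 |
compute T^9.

[[−39878, −40390], [20195, 20707]]

tr T = −1 and det T = −6, so the characteristic polynomial is λ² − (−1)λ + (−6) with roots −3 and 2.
Eigenvectors give P = [[−2, −1], [1, 1]] with P⁻¹ = [[−1, −1], [1, 2]], and T = P·diag(−3, 2)·P⁻¹.
Then T^9 = P·diag(−19683, 512)·P⁻¹ = [[39366, −512], [−19683, 512]] · [[−1, −1], [1, 2]] = [[−39878, −40390], [20195, 20707]].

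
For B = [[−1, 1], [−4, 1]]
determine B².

[[−3, 0], [0, −3]]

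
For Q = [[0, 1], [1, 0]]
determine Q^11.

[[0, 1], [1, 0]]

Q² = I (check: tr Q = 0 and det Q = -1), so Q^11 = Q since 11 is odd.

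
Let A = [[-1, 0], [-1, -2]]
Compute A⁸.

tr A = -3 and det A = 2, so the characteristic polynomial is λ² − (-3)λ + (2) with roots -2 and -1.
Eigenvectors give P = [[0, 1], [-1, -1]] with P⁻¹ = [[-1, -1], [1, 0]], and A = P·diag(-2, -1)·P⁻¹.
Then A⁸ = P·diag(256, 1)·P⁻¹ = [[0, 1], [-256, -1]] · [[-1, -1], [1, 0]] = [[1, 0], [255, 256]].

[[1, 0], [255, 256]]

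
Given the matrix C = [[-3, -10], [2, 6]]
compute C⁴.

[[-59, -150], [30, 76]]

tr C = 3 and det C = 2, so the characteristic polynomial is λ² − (3)λ + (2) with roots 1 and 2.
Eigenvectors give P = [[5, -2], [-2, 1]] with P⁻¹ = [[1, 2], [2, 5]], and C = P·diag(1, 2)·P⁻¹.
Then C⁴ = P·diag(1, 16)·P⁻¹ = [[5, -32], [-2, 16]] · [[1, 2], [2, 5]] = [[-59, -150], [30, 76]].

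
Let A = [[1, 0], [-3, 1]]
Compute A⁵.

[[1, 0], [-15, 1]]

A = I + N where N = [[0, 0], [-3, 0]] is strictly lower-triangular, so N² = 0.
(I + N)⁵ = I + 5·N = [[1, 0], [-15, 1]].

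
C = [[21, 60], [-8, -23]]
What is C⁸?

[[-32799, -98400], [13120, 39361]]

tr C = -2 and det C = -3, so the characteristic polynomial is λ² − (-2)λ + (-3) with roots -3 and 1.
Eigenvectors give P = [[-5, -3], [2, 1]] with P⁻¹ = [[1, 3], [-2, -5]], and C = P·diag(-3, 1)·P⁻¹.
Then C⁸ = P·diag(6561, 1)·P⁻¹ = [[-32805, -3], [13122, 1]] · [[1, 3], [-2, -5]] = [[-32799, -98400], [13120, 39361]].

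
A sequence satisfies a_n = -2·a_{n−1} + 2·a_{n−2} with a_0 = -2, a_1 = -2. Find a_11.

With companion matrix B = [[-2, 2], [1, 0]], [a_n, a_{n−1}]ᵀ = B·[a_{n−1}, a_{n−2}]ᵀ, so [a_11, a_10]ᵀ = B¹⁰·[a_1, a_0]ᵀ.
B¹⁰ = [[18272, -13376], [-6688, 4896]], giving [a_11, a_10]ᵀ = [[-9792], [3584]].

-9792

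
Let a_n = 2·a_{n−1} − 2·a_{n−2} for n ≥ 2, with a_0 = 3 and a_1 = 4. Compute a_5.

−16

With companion matrix A = [[2, −2], [1, 0]], [a_n, a_{n−1}]ᵀ = A·[a_{n−1}, a_{n−2}]ᵀ, so [a_5, a_4]ᵀ = A^4·[a_1, a_0]ᵀ.
A^4 = [[−4, 0], [0, −4]], giving [a_5, a_4]ᵀ = [[−16], [−12]].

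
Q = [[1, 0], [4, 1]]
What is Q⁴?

[[1, 0], [16, 1]]

Q = I + N where N = [[0, 0], [4, 0]] is strictly lower-triangular, so N² = 0.
(I + N)⁴ = I + 4·N = [[1, 0], [16, 1]].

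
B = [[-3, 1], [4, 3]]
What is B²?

[[13, 0], [0, 13]]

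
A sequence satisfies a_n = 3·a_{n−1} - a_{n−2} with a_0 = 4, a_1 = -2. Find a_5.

With companion matrix Q = [[3, -1], [1, 0]], [a_n, a_{n−1}]ᵀ = Q·[a_{n−1}, a_{n−2}]ᵀ, so [a_5, a_4]ᵀ = Q^4·[a_1, a_0]ᵀ.
Q^4 = [[55, -21], [21, -8]], giving [a_5, a_4]ᵀ = [[-194], [-74]].

-194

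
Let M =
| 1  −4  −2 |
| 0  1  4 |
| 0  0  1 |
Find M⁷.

[[1, −28, −350], [0, 1, 28], [0, 0, 1]]

M = I + N where N = [[0, −4, −2], [0, 0, 4], [0, 0, 0]] is strictly upper-triangular, so N³ = 0.
(I + N)⁷ = I + 7·N + 21·N² = [[1, −28, −350], [0, 1, 28], [0, 0, 1]].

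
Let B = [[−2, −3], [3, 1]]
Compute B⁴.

B² = [[−5, 3], [−3, −8]]
B³ = [[19, 18], [−18, 1]]
B⁴ = [[16, −39], [39, 55]]

[[16, −39], [39, 55]]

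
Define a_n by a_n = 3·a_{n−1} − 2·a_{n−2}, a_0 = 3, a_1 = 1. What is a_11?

With companion matrix A = [[3, −2], [1, 0]], [a_n, a_{n−1}]ᵀ = A·[a_{n−1}, a_{n−2}]ᵀ, so [a_11, a_10]ᵀ = A¹⁰·[a_1, a_0]ᵀ.
A¹⁰ = [[2047, −2046], [1023, −1022]], giving [a_11, a_10]ᵀ = [[−4091], [−2043]].

−4091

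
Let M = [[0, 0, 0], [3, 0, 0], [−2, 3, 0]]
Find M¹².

[[0, 0, 0], [0, 0, 0], [0, 0, 0]]

M is strictly triangular, hence nilpotent: M³ = 0, so M¹² = 0.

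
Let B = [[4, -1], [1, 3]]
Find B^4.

[[176, -161], [161, 15]]

B^2 = [[15, -7], [7, 8]]
B^3 = [[53, -36], [36, 17]]
B^4 = [[176, -161], [161, 15]]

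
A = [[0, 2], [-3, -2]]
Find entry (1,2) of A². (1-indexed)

-4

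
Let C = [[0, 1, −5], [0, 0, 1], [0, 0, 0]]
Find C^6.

C is strictly triangular, hence nilpotent: C^3 = 0, so C^6 = 0.

[[0, 0, 0], [0, 0, 0], [0, 0, 0]]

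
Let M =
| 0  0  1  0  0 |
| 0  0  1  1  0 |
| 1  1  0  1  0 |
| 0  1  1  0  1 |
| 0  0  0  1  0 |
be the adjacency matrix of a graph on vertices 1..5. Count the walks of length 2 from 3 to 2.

The number of length-2 walks from vertex 3 to vertex 2 is entry (3,2) of M², where M is the adjacency matrix.
M² = [[1, 1, 0, 1, 0], [1, 2, 1, 1, 1], [0, 1, 3, 1, 1], [1, 1, 1, 3, 0], [0, 1, 1, 0, 1]]

1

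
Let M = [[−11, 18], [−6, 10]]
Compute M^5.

tr M = −1 and det M = −2, so the characteristic polynomial is λ² − (−1)λ + (−2) with roots 1 and −2.
Eigenvectors give P = [[−3, 2], [−2, 1]] with P⁻¹ = [[1, −2], [2, −3]], and M = P·diag(1, −2)·P⁻¹.
Then M^5 = P·diag(1, −32)·P⁻¹ = [[−3, −64], [−2, −32]] · [[1, −2], [2, −3]] = [[−131, 198], [−66, 100]].

[[−131, 198], [−66, 100]]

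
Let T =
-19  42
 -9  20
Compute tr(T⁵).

31

tr T = 1 and det T = -2, so the characteristic polynomial is λ² − (1)λ + (-2) with roots -1 and 2.
Eigenvectors give P = [[7, 2], [3, 1]] with P⁻¹ = [[1, -2], [-3, 7]], and T = P·diag(-1, 2)·P⁻¹.
Then T⁵ = P·diag(-1, 32)·P⁻¹ = [[-7, 64], [-3, 32]] · [[1, -2], [-3, 7]] = [[-199, 462], [-99, 230]].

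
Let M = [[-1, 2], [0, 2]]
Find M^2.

[[1, 2], [0, 4]]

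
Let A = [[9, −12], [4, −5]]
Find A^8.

[[26241, −39360], [13120, −19679]]

tr A = 4 and det A = 3, so the characteristic polynomial is λ² − (4)λ + (3) with roots 1 and 3.
Eigenvectors give P = [[−3, 2], [−2, 1]] with P⁻¹ = [[1, −2], [2, −3]], and A = P·diag(1, 3)·P⁻¹.
Then A^8 = P·diag(1, 6561)·P⁻¹ = [[−3, 13122], [−2, 6561]] · [[1, −2], [2, −3]] = [[26241, −39360], [13120, −19679]].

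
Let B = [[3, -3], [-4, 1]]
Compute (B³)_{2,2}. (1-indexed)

B² = [[21, -12], [-16, 13]]
B³ = [[111, -75], [-100, 61]]

61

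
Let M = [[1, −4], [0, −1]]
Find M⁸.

[[1, 0], [0, 1]]

M² = I (check: tr M = 0 and det M = −1), so M⁸ = I since 8 is even.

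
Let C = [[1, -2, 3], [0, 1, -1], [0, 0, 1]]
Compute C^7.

C = I + N where N = [[0, -2, 3], [0, 0, -1], [0, 0, 0]] is strictly upper-triangular, so N^3 = 0.
(I + N)^7 = I + 7·N + 21·N^2 = [[1, -14, 63], [0, 1, -7], [0, 0, 1]].

[[1, -14, 63], [0, 1, -7], [0, 0, 1]]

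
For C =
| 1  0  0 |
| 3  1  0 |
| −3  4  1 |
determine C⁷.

[[1, 0, 0], [21, 1, 0], [231, 28, 1]]

C = I + N where N = [[0, 0, 0], [3, 0, 0], [−3, 4, 0]] is strictly lower-triangular, so N³ = 0.
(I + N)⁷ = I + 7·N + 21·N² = [[1, 0, 0], [21, 1, 0], [231, 28, 1]].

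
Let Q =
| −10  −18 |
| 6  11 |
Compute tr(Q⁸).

257

tr Q = 1 and det Q = −2, so the characteristic polynomial is λ² − (1)λ + (−2) with roots −1 and 2.
Eigenvectors give P = [[2, −3], [−1, 2]] with P⁻¹ = [[2, 3], [1, 2]], and Q = P·diag(−1, 2)·P⁻¹.
Then Q⁸ = P·diag(1, 256)·P⁻¹ = [[2, −768], [−1, 512]] · [[2, 3], [1, 2]] = [[−764, −1530], [510, 1021]].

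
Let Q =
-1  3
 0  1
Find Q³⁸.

[[1, 0], [0, 1]]

Q² = I (check: tr Q = 0 and det Q = -1), so Q³⁸ = I since 38 is even.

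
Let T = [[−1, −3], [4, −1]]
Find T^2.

[[−11, 6], [−8, −11]]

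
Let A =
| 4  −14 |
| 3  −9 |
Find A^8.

[[−37574, 88270], [−18915, 44391]]

tr A = −5 and det A = 6, so the characteristic polynomial is λ² − (−5)λ + (6) with roots −2 and −3.
Eigenvectors give P = [[7, 2], [3, 1]] with P⁻¹ = [[1, −2], [−3, 7]], and A = P·diag(−2, −3)·P⁻¹.
Then A^8 = P·diag(256, 6561)·P⁻¹ = [[1792, 13122], [768, 6561]] · [[1, −2], [−3, 7]] = [[−37574, 88270], [−18915, 44391]].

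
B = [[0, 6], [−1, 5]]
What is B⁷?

tr B = 5 and det B = 6, so the characteristic polynomial is λ² − (5)λ + (6) with roots 2 and 3.
Eigenvectors give P = [[3, −2], [1, −1]] with P⁻¹ = [[1, −2], [1, −3]], and B = P·diag(2, 3)·P⁻¹.
Then B⁷ = P·diag(128, 2187)·P⁻¹ = [[384, −4374], [128, −2187]] · [[1, −2], [1, −3]] = [[−3990, 12354], [−2059, 6305]].

[[−3990, 12354], [−2059, 6305]]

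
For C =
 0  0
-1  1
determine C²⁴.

[[0, 0], [-1, 1]]

C² = C (a projection; rank 1, trace 1), so C²⁴ = C.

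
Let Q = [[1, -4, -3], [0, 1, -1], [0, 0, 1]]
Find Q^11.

Q = I + N where N = [[0, -4, -3], [0, 0, -1], [0, 0, 0]] is strictly upper-triangular, so N^3 = 0.
(I + N)^11 = I + 11·N + 55·N^2 = [[1, -44, 187], [0, 1, -11], [0, 0, 1]].

[[1, -44, 187], [0, 1, -11], [0, 0, 1]]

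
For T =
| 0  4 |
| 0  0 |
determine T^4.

[[0, 0], [0, 0]]

T is strictly triangular, hence nilpotent: T^2 = 0, so T^4 = 0.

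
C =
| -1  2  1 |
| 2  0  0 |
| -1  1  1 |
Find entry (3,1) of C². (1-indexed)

2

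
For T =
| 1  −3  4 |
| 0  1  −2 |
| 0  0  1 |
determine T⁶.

[[1, −18, 114], [0, 1, −12], [0, 0, 1]]

T = I + N where N = [[0, −3, 4], [0, 0, −2], [0, 0, 0]] is strictly upper-triangular, so N³ = 0.
(I + N)⁶ = I + 6·N + 15·N² = [[1, −18, 114], [0, 1, −12], [0, 0, 1]].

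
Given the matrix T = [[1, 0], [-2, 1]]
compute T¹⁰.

[[1, 0], [-20, 1]]

T = I + N where N = [[0, 0], [-2, 0]] is strictly lower-triangular, so N² = 0.
(I + N)¹⁰ = I + 10·N = [[1, 0], [-20, 1]].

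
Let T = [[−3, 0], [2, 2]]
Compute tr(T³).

T² = [[9, 0], [−2, 4]]
T³ = [[−27, 0], [14, 8]]

−19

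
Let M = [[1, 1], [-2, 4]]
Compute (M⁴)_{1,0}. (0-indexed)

M² = [[-1, 5], [-10, 14]]
M³ = [[-11, 19], [-38, 46]]
M⁴ = [[-49, 65], [-130, 146]]

-130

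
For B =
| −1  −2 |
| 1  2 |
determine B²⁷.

[[−1, −2], [1, 2]]

B² = B (a projection; rank 1, trace 1), so B²⁷ = B.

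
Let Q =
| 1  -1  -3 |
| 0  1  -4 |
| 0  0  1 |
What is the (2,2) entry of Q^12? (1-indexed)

Q = I + N where N = [[0, -1, -3], [0, 0, -4], [0, 0, 0]] is strictly upper-triangular, so N^3 = 0.
(I + N)^12 = I + 12·N + 66·N^2 = [[1, -12, 228], [0, 1, -48], [0, 0, 1]].

1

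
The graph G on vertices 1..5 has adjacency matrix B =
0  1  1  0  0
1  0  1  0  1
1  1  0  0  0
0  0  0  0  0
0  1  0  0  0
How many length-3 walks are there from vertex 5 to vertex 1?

The number of length-3 walks from vertex 5 to vertex 1 is entry (5,1) of B³, where B is the adjacency matrix.
B² = [[2, 1, 1, 0, 1], [1, 3, 1, 0, 0], [1, 1, 2, 0, 1], [0, 0, 0, 0, 0], [1, 0, 1, 0, 1]]
B³ = [[2, 4, 3, 0, 1], [4, 2, 4, 0, 3], [3, 4, 2, 0, 1], [0, 0, 0, 0, 0], [1, 3, 1, 0, 0]]

1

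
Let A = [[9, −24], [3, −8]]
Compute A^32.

A² = A (a projection; rank 1, trace 1), so A^32 = A.

[[9, −24], [3, −8]]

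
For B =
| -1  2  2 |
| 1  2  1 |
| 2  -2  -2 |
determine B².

[[7, -2, -4], [3, 4, 2], [-8, 4, 6]]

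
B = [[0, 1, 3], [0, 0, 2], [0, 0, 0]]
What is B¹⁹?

B is strictly triangular, hence nilpotent: B³ = 0, so B¹⁹ = 0.

[[0, 0, 0], [0, 0, 0], [0, 0, 0]]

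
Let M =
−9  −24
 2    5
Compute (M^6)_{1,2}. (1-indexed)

8736

tr M = −4 and det M = 3, so the characteristic polynomial is λ² − (−4)λ + (3) with roots −1 and −3.
Eigenvectors give P = [[3, 4], [−1, −1]] with P⁻¹ = [[−1, −4], [1, 3]], and M = P·diag(−1, −3)·P⁻¹.
Then M^6 = P·diag(1, 729)·P⁻¹ = [[3, 2916], [−1, −729]] · [[−1, −4], [1, 3]] = [[2913, 8736], [−728, −2183]].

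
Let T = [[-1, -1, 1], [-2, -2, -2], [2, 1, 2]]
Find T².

[[5, 4, 3], [2, 4, -2], [0, -2, 4]]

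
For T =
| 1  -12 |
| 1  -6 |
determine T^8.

tr T = -5 and det T = 6, so the characteristic polynomial is λ² − (-5)λ + (6) with roots -2 and -3.
Eigenvectors give P = [[-4, -3], [-1, -1]] with P⁻¹ = [[-1, 3], [1, -4]], and T = P·diag(-2, -3)·P⁻¹.
Then T^8 = P·diag(256, 6561)·P⁻¹ = [[-1024, -19683], [-256, -6561]] · [[-1, 3], [1, -4]] = [[-18659, 75660], [-6305, 25476]].

[[-18659, 75660], [-6305, 25476]]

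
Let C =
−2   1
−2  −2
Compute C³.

C² = [[2, −4], [8, 2]]
C³ = [[4, 10], [−20, 4]]

[[4, 10], [−20, 4]]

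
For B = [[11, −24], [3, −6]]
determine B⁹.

[[173051, −460104], [57513, −152856]]

tr B = 5 and det B = 6, so the characteristic polynomial is λ² − (5)λ + (6) with roots 2 and 3.
Eigenvectors give P = [[−8, 3], [−3, 1]] with P⁻¹ = [[1, −3], [3, −8]], and B = P·diag(2, 3)·P⁻¹.
Then B⁹ = P·diag(512, 19683)·P⁻¹ = [[−4096, 59049], [−1536, 19683]] · [[1, −3], [3, −8]] = [[173051, −460104], [57513, −152856]].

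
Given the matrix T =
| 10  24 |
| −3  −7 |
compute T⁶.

tr T = 3 and det T = 2, so the characteristic polynomial is λ² − (3)λ + (2) with roots 1 and 2.
Eigenvectors give P = [[−8, −3], [3, 1]] with P⁻¹ = [[1, 3], [−3, −8]], and T = P·diag(1, 2)·P⁻¹.
Then T⁶ = P·diag(1, 64)·P⁻¹ = [[−8, −192], [3, 64]] · [[1, 3], [−3, −8]] = [[568, 1512], [−189, −503]].

[[568, 1512], [−189, −503]]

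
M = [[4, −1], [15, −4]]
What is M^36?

[[1, 0], [0, 1]]

M² = I (check: tr M = 0 and det M = −1), so M^36 = I since 36 is even.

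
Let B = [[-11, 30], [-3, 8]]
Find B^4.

tr B = -3 and det B = 2, so the characteristic polynomial is λ² − (-3)λ + (2) with roots -1 and -2.
Eigenvectors give P = [[3, -10], [1, -3]] with P⁻¹ = [[-3, 10], [-1, 3]], and B = P·diag(-1, -2)·P⁻¹.
Then B^4 = P·diag(1, 16)·P⁻¹ = [[3, -160], [1, -48]] · [[-3, 10], [-1, 3]] = [[151, -450], [45, -134]].

[[151, -450], [45, -134]]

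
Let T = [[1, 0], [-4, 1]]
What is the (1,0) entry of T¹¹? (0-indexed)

-44

T = I + N where N = [[0, 0], [-4, 0]] is strictly lower-triangular, so N² = 0.
(I + N)¹¹ = I + 11·N = [[1, 0], [-44, 1]].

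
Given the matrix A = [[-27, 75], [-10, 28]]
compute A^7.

tr A = 1 and det A = -6, so the characteristic polynomial is λ² − (1)λ + (-6) with roots 3 and -2.
Eigenvectors give P = [[-5, -3], [-2, -1]] with P⁻¹ = [[1, -3], [-2, 5]], and A = P·diag(3, -2)·P⁻¹.
Then A^7 = P·diag(2187, -128)·P⁻¹ = [[-10935, 384], [-4374, 128]] · [[1, -3], [-2, 5]] = [[-11703, 34725], [-4630, 13762]].

[[-11703, 34725], [-4630, 13762]]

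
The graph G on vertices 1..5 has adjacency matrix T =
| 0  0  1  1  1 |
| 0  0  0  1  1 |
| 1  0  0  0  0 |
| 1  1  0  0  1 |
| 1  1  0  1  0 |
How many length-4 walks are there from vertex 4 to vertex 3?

The number of length-4 walks from vertex 4 to vertex 3 is entry (4,3) of T⁴, where T is the adjacency matrix.
T² = [[3, 2, 0, 1, 1], [2, 2, 0, 1, 1], [0, 0, 1, 1, 1], [1, 1, 1, 3, 2], [1, 1, 1, 2, 3]]
T³ = [[2, 2, 3, 6, 6], [2, 2, 2, 5, 5], [3, 2, 0, 1, 1], [6, 5, 1, 4, 5], [6, 5, 1, 5, 4]]
T⁴ = [[15, 12, 2, 10, 10], [12, 10, 2, 9, 9], [2, 2, 3, 6, 6], [10, 9, 6, 16, 15], [10, 9, 6, 15, 16]]

6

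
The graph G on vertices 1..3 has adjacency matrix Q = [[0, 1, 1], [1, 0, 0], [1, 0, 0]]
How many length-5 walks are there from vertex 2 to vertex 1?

4

The number of length-5 walks from vertex 2 to vertex 1 is entry (2,1) of Q⁵, where Q is the adjacency matrix.
Q² = [[2, 0, 0], [0, 1, 1], [0, 1, 1]]
Q³ = [[0, 2, 2], [2, 0, 0], [2, 0, 0]]
Q⁴ = [[4, 0, 0], [0, 2, 2], [0, 2, 2]]
Q⁵ = [[0, 4, 4], [4, 0, 0], [4, 0, 0]]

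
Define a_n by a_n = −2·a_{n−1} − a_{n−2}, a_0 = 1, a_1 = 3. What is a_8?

−31

With companion matrix C = [[−2, −1], [1, 0]], [a_n, a_{n−1}]ᵀ = C·[a_{n−1}, a_{n−2}]ᵀ, so [a_8, a_7]ᵀ = C⁷·[a_1, a_0]ᵀ.
C⁷ = [[−8, −7], [7, 6]], giving [a_8, a_7]ᵀ = [[−31], [27]].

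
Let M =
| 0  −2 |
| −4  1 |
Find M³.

M² = [[8, −2], [−4, 9]]
M³ = [[8, −18], [−36, 17]]

[[8, −18], [−36, 17]]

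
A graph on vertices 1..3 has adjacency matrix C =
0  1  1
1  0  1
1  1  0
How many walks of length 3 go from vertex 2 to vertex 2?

2

The number of length-3 walks from vertex 2 to vertex 2 is entry (2,2) of C³, where C is the adjacency matrix.
C² = [[2, 1, 1], [1, 2, 1], [1, 1, 2]]
C³ = [[2, 3, 3], [3, 2, 3], [3, 3, 2]]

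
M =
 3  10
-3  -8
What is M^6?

tr M = -5 and det M = 6, so the characteristic polynomial is λ² − (-5)λ + (6) with roots -3 and -2.
Eigenvectors give P = [[-5, -2], [3, 1]] with P⁻¹ = [[1, 2], [-3, -5]], and M = P·diag(-3, -2)·P⁻¹.
Then M^6 = P·diag(729, 64)·P⁻¹ = [[-3645, -128], [2187, 64]] · [[1, 2], [-3, -5]] = [[-3261, -6650], [1995, 4054]].

[[-3261, -6650], [1995, 4054]]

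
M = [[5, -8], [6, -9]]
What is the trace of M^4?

tr M = -4 and det M = 3, so the characteristic polynomial is λ² − (-4)λ + (3) with roots -1 and -3.
Eigenvectors give P = [[4, 1], [3, 1]] with P⁻¹ = [[1, -1], [-3, 4]], and M = P·diag(-1, -3)·P⁻¹.
Then M^4 = P·diag(1, 81)·P⁻¹ = [[4, 81], [3, 81]] · [[1, -1], [-3, 4]] = [[-239, 320], [-240, 321]].

82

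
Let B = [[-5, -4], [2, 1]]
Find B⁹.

[[-39365, -39364], [19682, 19681]]

tr B = -4 and det B = 3, so the characteristic polynomial is λ² − (-4)λ + (3) with roots -3 and -1.
Eigenvectors give P = [[-2, -1], [1, 1]] with P⁻¹ = [[-1, -1], [1, 2]], and B = P·diag(-3, -1)·P⁻¹.
Then B⁹ = P·diag(-19683, -1)·P⁻¹ = [[39366, 1], [-19683, -1]] · [[-1, -1], [1, 2]] = [[-39365, -39364], [19682, 19681]].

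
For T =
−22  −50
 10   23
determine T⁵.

tr T = 1 and det T = −6, so the characteristic polynomial is λ² − (1)λ + (−6) with roots −2 and 3.
Eigenvectors give P = [[5, −2], [−2, 1]] with P⁻¹ = [[1, 2], [2, 5]], and T = P·diag(−2, 3)·P⁻¹.
Then T⁵ = P·diag(−32, 243)·P⁻¹ = [[−160, −486], [64, 243]] · [[1, 2], [2, 5]] = [[−1132, −2750], [550, 1343]].

[[−1132, −2750], [550, 1343]]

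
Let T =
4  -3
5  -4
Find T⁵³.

T² = I (check: tr T = 0 and det T = -1), so T⁵³ = T since 53 is odd.

[[4, -3], [5, -4]]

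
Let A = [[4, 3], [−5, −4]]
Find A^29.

A² = I (check: tr A = 0 and det A = −1), so A^29 = A since 29 is odd.

[[4, 3], [−5, −4]]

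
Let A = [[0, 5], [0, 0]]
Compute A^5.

A is strictly triangular, hence nilpotent: A^2 = 0, so A^5 = 0.

[[0, 0], [0, 0]]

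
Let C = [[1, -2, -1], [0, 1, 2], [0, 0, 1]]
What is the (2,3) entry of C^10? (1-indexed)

C = I + N where N = [[0, -2, -1], [0, 0, 2], [0, 0, 0]] is strictly upper-triangular, so N^3 = 0.
(I + N)^10 = I + 10·N + 45·N^2 = [[1, -20, -190], [0, 1, 20], [0, 0, 1]].

20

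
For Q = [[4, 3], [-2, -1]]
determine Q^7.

[[382, 381], [-254, -253]]

tr Q = 3 and det Q = 2, so the characteristic polynomial is λ² − (3)λ + (2) with roots 1 and 2.
Eigenvectors give P = [[-1, 3], [1, -2]] with P⁻¹ = [[2, 3], [1, 1]], and Q = P·diag(1, 2)·P⁻¹.
Then Q^7 = P·diag(1, 128)·P⁻¹ = [[-1, 384], [1, -256]] · [[2, 3], [1, 1]] = [[382, 381], [-254, -253]].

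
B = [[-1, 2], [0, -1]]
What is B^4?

B^2 = [[1, -4], [0, 1]]
B^3 = [[-1, 6], [0, -1]]
B^4 = [[1, -8], [0, 1]]

[[1, -8], [0, 1]]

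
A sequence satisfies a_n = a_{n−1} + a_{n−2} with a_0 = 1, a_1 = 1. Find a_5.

8

With companion matrix B = [[1, 1], [1, 0]], [a_n, a_{n−1}]ᵀ = B·[a_{n−1}, a_{n−2}]ᵀ, so [a_5, a_4]ᵀ = B⁴·[a_1, a_0]ᵀ.
B⁴ = [[5, 3], [3, 2]], giving [a_5, a_4]ᵀ = [[8], [5]].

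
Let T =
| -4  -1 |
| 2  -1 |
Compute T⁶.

[[1394, 665], [-1330, -601]]

tr T = -5 and det T = 6, so the characteristic polynomial is λ² − (-5)λ + (6) with roots -2 and -3.
Eigenvectors give P = [[-1, 1], [2, -1]] with P⁻¹ = [[1, 1], [2, 1]], and T = P·diag(-2, -3)·P⁻¹.
Then T⁶ = P·diag(64, 729)·P⁻¹ = [[-64, 729], [128, -729]] · [[1, 1], [2, 1]] = [[1394, 665], [-1330, -601]].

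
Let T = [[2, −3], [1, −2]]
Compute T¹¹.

[[2, −3], [1, −2]]

T² = I (check: tr T = 0 and det T = −1), so T¹¹ = T since 11 is odd.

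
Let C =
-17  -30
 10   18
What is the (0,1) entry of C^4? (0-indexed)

tr C = 1 and det C = -6, so the characteristic polynomial is λ² − (1)λ + (-6) with roots 3 and -2.
Eigenvectors give P = [[3, 2], [-2, -1]] with P⁻¹ = [[-1, -2], [2, 3]], and C = P·diag(3, -2)·P⁻¹.
Then C^4 = P·diag(81, 16)·P⁻¹ = [[243, 32], [-162, -16]] · [[-1, -2], [2, 3]] = [[-179, -390], [130, 276]].

-390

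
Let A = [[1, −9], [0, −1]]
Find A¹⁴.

A² = I (check: tr A = 0 and det A = −1), so A¹⁴ = I since 14 is even.

[[1, 0], [0, 1]]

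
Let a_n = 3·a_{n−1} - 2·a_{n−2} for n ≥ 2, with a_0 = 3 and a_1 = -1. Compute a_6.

With companion matrix A = [[3, -2], [1, 0]], [a_n, a_{n−1}]ᵀ = A·[a_{n−1}, a_{n−2}]ᵀ, so [a_6, a_5]ᵀ = A^5·[a_1, a_0]ᵀ.
A^5 = [[63, -62], [31, -30]], giving [a_6, a_5]ᵀ = [[-249], [-121]].

-249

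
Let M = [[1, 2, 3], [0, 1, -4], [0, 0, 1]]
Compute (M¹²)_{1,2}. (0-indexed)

M = I + N where N = [[0, 2, 3], [0, 0, -4], [0, 0, 0]] is strictly upper-triangular, so N³ = 0.
(I + N)¹² = I + 12·N + 66·N² = [[1, 24, -492], [0, 1, -48], [0, 0, 1]].

-48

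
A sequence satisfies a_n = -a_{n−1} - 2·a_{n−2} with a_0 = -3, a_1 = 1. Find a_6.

-11

With companion matrix A = [[-1, -2], [1, 0]], [a_n, a_{n−1}]ᵀ = A·[a_{n−1}, a_{n−2}]ᵀ, so [a_6, a_5]ᵀ = A^5·[a_1, a_0]ᵀ.
A^5 = [[-5, 2], [-1, -6]], giving [a_6, a_5]ᵀ = [[-11], [17]].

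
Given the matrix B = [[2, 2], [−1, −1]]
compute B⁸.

[[2, 2], [−1, −1]]

B² = B (a projection; rank 1, trace 1), so B⁸ = B.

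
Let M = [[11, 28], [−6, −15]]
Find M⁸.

[[−39359, −91840], [19680, 45921]]

tr M = −4 and det M = 3, so the characteristic polynomial is λ² − (−4)λ + (3) with roots −1 and −3.
Eigenvectors give P = [[7, −2], [−3, 1]] with P⁻¹ = [[1, 2], [3, 7]], and M = P·diag(−1, −3)·P⁻¹.
Then M⁸ = P·diag(1, 6561)·P⁻¹ = [[7, −13122], [−3, 6561]] · [[1, 2], [3, 7]] = [[−39359, −91840], [19680, 45921]].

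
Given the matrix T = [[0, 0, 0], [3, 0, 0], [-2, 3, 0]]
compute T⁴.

[[0, 0, 0], [0, 0, 0], [0, 0, 0]]

T is strictly triangular, hence nilpotent: T³ = 0, so T⁴ = 0.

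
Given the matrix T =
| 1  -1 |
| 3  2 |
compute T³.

[[-11, -4], [12, -7]]

T² = [[-2, -3], [9, 1]]
T³ = [[-11, -4], [12, -7]]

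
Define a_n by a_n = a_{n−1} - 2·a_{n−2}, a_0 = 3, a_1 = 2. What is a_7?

With companion matrix C = [[1, -2], [1, 0]], [a_n, a_{n−1}]ᵀ = C·[a_{n−1}, a_{n−2}]ᵀ, so [a_7, a_6]ᵀ = C⁶·[a_1, a_0]ᵀ.
C⁶ = [[7, -10], [5, 2]], giving [a_7, a_6]ᵀ = [[-16], [16]].

-16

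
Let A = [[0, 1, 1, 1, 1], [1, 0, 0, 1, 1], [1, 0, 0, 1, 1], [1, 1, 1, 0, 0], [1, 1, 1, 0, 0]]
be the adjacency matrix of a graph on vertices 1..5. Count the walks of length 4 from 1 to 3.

The number of length-4 walks from vertex 1 to vertex 3 is entry (1,3) of A⁴, where A is the adjacency matrix.
A² = [[4, 2, 2, 2, 2], [2, 3, 3, 1, 1], [2, 3, 3, 1, 1], [2, 1, 1, 3, 3], [2, 1, 1, 3, 3]]
A³ = [[8, 8, 8, 8, 8], [8, 4, 4, 8, 8], [8, 4, 4, 8, 8], [8, 8, 8, 4, 4], [8, 8, 8, 4, 4]]
A⁴ = [[32, 24, 24, 24, 24], [24, 24, 24, 16, 16], [24, 24, 24, 16, 16], [24, 16, 16, 24, 24], [24, 16, 16, 24, 24]]

24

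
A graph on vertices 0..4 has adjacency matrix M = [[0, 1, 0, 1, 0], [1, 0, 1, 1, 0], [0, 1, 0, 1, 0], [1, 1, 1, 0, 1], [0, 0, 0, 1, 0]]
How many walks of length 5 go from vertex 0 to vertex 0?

The number of length-5 walks from vertex 0 to vertex 0 is entry (0,0) of M⁵, where M is the adjacency matrix.
M² = [[2, 1, 2, 1, 1], [1, 3, 1, 2, 1], [2, 1, 2, 1, 1], [1, 2, 1, 4, 0], [1, 1, 1, 0, 1]]
M³ = [[2, 5, 2, 6, 1], [5, 4, 5, 6, 2], [2, 5, 2, 6, 1], [6, 6, 6, 4, 4], [1, 2, 1, 4, 0]]
M⁴ = [[11, 10, 11, 10, 6], [10, 16, 10, 16, 6], [11, 10, 11, 10, 6], [10, 16, 10, 22, 4], [6, 6, 6, 4, 4]]
M⁵ = [[20, 32, 20, 38, 10], [32, 36, 32, 42, 16], [20, 32, 20, 38, 10], [38, 42, 38, 40, 22], [10, 16, 10, 22, 4]]

20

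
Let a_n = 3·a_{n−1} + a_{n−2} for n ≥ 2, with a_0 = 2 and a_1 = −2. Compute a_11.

With companion matrix A = [[3, 1], [1, 0]], [a_n, a_{n−1}]ᵀ = A·[a_{n−1}, a_{n−2}]ᵀ, so [a_11, a_10]ᵀ = A¹⁰·[a_1, a_0]ᵀ.
A¹⁰ = [[141481, 42837], [42837, 12970]], giving [a_11, a_10]ᵀ = [[−197288], [−59734]].

−197288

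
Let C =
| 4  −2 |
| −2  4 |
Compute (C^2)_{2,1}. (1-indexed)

−16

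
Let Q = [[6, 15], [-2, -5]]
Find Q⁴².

Q² = Q (a projection; rank 1, trace 1), so Q⁴² = Q.

[[6, 15], [-2, -5]]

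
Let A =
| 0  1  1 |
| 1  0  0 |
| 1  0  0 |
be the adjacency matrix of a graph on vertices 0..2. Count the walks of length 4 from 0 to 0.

4

The number of length-4 walks from vertex 0 to vertex 0 is entry (0,0) of A^4, where A is the adjacency matrix.
A^2 = [[2, 0, 0], [0, 1, 1], [0, 1, 1]]
A^3 = [[0, 2, 2], [2, 0, 0], [2, 0, 0]]
A^4 = [[4, 0, 0], [0, 2, 2], [0, 2, 2]]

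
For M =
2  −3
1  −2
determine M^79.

M² = I (check: tr M = 0 and det M = −1), so M^79 = M since 79 is odd.

[[2, −3], [1, −2]]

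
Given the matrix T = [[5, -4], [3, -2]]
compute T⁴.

tr T = 3 and det T = 2, so the characteristic polynomial is λ² − (3)λ + (2) with roots 1 and 2.
Eigenvectors give P = [[1, 4], [1, 3]] with P⁻¹ = [[-3, 4], [1, -1]], and T = P·diag(1, 2)·P⁻¹.
Then T⁴ = P·diag(1, 16)·P⁻¹ = [[1, 64], [1, 48]] · [[-3, 4], [1, -1]] = [[61, -60], [45, -44]].

[[61, -60], [45, -44]]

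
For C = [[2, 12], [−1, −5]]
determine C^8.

[[−764, −3060], [255, 1021]]

tr C = −3 and det C = 2, so the characteristic polynomial is λ² − (−3)λ + (2) with roots −2 and −1.
Eigenvectors give P = [[−3, 4], [1, −1]] with P⁻¹ = [[1, 4], [1, 3]], and C = P·diag(−2, −1)·P⁻¹.
Then C^8 = P·diag(256, 1)·P⁻¹ = [[−768, 4], [256, −1]] · [[1, 4], [1, 3]] = [[−764, −3060], [255, 1021]].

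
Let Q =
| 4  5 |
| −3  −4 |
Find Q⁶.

[[1, 0], [0, 1]]

Q² = I (check: tr Q = 0 and det Q = −1), so Q⁶ = I since 6 is even.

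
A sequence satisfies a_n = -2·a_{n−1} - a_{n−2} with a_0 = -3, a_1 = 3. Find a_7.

With companion matrix M = [[-2, -1], [1, 0]], [a_n, a_{n−1}]ᵀ = M·[a_{n−1}, a_{n−2}]ᵀ, so [a_7, a_6]ᵀ = M⁶·[a_1, a_0]ᵀ.
M⁶ = [[7, 6], [-6, -5]], giving [a_7, a_6]ᵀ = [[3], [-3]].

3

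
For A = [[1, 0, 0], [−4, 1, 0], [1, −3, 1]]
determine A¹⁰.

[[1, 0, 0], [−40, 1, 0], [550, −30, 1]]

A = I + N where N = [[0, 0, 0], [−4, 0, 0], [1, −3, 0]] is strictly lower-triangular, so N³ = 0.
(I + N)¹⁰ = I + 10·N + 45·N² = [[1, 0, 0], [−40, 1, 0], [550, −30, 1]].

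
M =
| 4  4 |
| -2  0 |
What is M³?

M² = [[8, 16], [-8, -8]]
M³ = [[0, 32], [-16, -32]]

[[0, 32], [-16, -32]]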